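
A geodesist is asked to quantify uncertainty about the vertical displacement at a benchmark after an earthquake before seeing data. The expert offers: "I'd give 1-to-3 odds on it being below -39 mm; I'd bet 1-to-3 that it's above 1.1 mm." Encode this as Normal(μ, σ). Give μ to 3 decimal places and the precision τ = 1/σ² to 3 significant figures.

The p-quantile of Normal(μ,σ) is μ + z_p·σ, with z_{0.25} = -0.6745 and z_{0.75} = 0.6745.
Eliminate σ: μ = (z₂·x₁ − z₁·x₂)/(z₂ − z₁) = (0.6745·-39 − (-0.6745)·1.1)/1.349 = -18.950.
Then σ = (x₂ − x₁)/(z₂ − z₁) = (1.1 − -39)/1.349 = 29.726.
Precision τ = 1/σ² = 1/29.73² = 0.00113.

μ = -18.950, τ = 0.00113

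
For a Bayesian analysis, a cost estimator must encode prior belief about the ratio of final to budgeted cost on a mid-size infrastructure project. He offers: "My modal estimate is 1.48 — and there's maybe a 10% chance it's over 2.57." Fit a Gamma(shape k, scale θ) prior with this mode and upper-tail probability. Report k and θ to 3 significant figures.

k ≈ 7.23, θ ≈ 0.238

Gamma(k,θ) with k>1 has mode (k−1)θ, so θ = 1.48/(k−1).
Need P(X < 2.57) = 0.9 with θ tied to k this way. Start at k = 2, θ = 1.48: P(X<2.57) ≈ 0.518.
Too low — raise k to concentrate. Iterating converges to k ≈ 7.23.
Then θ = 1.48/(7.23−1) ≈ 0.238.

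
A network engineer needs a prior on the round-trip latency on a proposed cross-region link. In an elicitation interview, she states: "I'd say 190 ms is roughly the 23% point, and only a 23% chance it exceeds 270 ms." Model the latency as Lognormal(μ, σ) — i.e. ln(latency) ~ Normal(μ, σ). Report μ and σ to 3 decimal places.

μ ≈ 5.423, σ ≈ 0.238

If T ~ Lognormal(μ,σ) then ln T ~ Normal(μ,σ), so the p-quantile of ln T is μ + z_p·σ.
ln(190) = 5.247 and ln(270) = 5.598; z_{0.23} = -0.7388, z_{0.77} = 0.7388.
σ = (5.598 − 5.247)/(0.7388 − (-0.7388)) = 0.238.
μ = 5.247 − (-0.7388)·0.238 = 5.423.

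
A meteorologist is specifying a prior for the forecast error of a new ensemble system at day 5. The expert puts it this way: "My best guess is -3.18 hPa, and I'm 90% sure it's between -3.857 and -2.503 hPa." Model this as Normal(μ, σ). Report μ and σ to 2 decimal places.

μ = -3.18, σ = 0.41

A symmetric 90% interval runs μ ± z·σ with z = 1.645.
Half-width = 0.677, so σ = 0.677/1.645 = 0.41.
μ is the stated best guess, -3.18.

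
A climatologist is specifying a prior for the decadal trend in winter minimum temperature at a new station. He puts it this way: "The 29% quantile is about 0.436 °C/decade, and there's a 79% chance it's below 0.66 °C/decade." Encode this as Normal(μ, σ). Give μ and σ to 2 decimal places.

The p-quantile of Normal(μ,σ) is μ + z_p·σ, with z_{0.29} = -0.5534 and z_{0.79} = 0.8064.
Eliminate σ: μ = (z₂·x₁ − z₁·x₂)/(z₂ − z₁) = (0.8064·0.436 − (-0.5534)·0.66)/1.36 = 0.53.
Then σ = (x₂ − x₁)/(z₂ − z₁) = (0.66 − 0.436)/1.36 = 0.16.

μ = 0.53, σ = 0.16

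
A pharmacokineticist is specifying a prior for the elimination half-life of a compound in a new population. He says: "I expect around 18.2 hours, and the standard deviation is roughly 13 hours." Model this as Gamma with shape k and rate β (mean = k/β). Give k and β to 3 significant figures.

k ≈ 1.96, β ≈ 0.108

For Gamma(k, rate β): mean = k/β, variance = k/β², so CV = 1/√k.
CV = SD/mean = 13/18.2 = 0.7143, hence k = 1/CV² = 1.96.
Then β = k/mean = 1.96/18.2 = 0.108.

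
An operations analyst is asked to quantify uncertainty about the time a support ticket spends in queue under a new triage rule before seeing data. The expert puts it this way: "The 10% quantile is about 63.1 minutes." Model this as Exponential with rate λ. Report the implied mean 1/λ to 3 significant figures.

mean ≈ 599 minutes

P(T < 63.1) = 1 − e^(−λ·63.1) = 0.1, so λ = −ln(1−0.1)/63.1 = −ln(0.9)/63.1 = 0.00167.
Mean = 1/λ = 599 minutes.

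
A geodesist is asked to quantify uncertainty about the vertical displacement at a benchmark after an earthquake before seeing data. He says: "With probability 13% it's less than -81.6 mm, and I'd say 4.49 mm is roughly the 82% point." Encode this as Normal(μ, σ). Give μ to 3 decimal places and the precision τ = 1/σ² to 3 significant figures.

μ = -34.106, τ = 0.000562

The p-quantile of Normal(μ,σ) is μ + z_p·σ, with z_{0.13} = -1.126 and z_{0.82} = 0.9154.
Eliminate σ: μ = (z₂·x₁ − z₁·x₂)/(z₂ − z₁) = (0.9154·-81.6 − (-1.126)·4.49)/2.042 = -34.106.
Then σ = (x₂ − x₁)/(z₂ − z₁) = (4.49 − -81.6)/2.042 = 42.165.
Precision τ = 1/σ² = 1/42.16² = 0.000562.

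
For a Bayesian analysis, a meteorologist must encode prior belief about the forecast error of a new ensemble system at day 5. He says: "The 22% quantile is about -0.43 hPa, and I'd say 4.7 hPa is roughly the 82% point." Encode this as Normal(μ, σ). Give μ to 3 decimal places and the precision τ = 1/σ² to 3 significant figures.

μ = 1.917, τ = 0.108

For Normal(μ,σ), the p-quantile is μ + z_p·σ. Here z_{0.22} = -0.7722, z_{0.82} = 0.9154.
So -0.43 = μ − 0.7722σ and 4.7 = μ + 0.9154σ.
Subtracting: σ = (4.7 − -0.43)/(0.9154 − (-0.7722)) = 3.040.
Then μ = -0.43 − (-0.7722)·3.040 = 1.917.
Precision τ = 1/σ² = 1/3.04² = 0.108.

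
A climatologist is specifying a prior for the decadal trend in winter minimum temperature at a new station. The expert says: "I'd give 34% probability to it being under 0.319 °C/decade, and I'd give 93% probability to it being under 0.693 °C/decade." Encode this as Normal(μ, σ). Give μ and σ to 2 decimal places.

For Normal(μ,σ), the p-quantile is μ + z_p·σ. Here z_{0.34} = -0.4125, z_{0.93} = 1.476.
So 0.319 = μ − 0.4125σ and 0.693 = μ + 1.476σ.
Subtracting: σ = (0.693 − 0.319)/(1.476 − (-0.4125)) = 0.20.
Then μ = 0.319 − (-0.4125)·0.20 = 0.40.

μ = 0.40, σ = 0.20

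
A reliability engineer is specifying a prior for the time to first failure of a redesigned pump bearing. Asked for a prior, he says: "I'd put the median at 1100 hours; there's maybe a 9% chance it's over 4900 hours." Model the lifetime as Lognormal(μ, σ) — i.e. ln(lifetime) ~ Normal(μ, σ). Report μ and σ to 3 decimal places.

If T ~ Lognormal(μ,σ) then ln T ~ Normal(μ,σ), so the p-quantile of ln T is μ + z_p·σ.
ln(1100) = 7.003 and ln(4900) = 8.497; z_{0.5} = 0, z_{0.91} = 1.341.
σ = (8.497 − 7.003)/(1.341 − (0)) = 1.114.
μ = 7.003 − (0)·1.114 = 7.003.

μ ≈ 7.003, σ ≈ 1.114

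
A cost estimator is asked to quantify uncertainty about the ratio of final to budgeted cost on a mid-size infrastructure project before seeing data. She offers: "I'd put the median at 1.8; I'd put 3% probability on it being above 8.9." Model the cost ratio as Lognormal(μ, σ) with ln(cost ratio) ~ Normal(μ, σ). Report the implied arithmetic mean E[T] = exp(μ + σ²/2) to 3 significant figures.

If T ~ Lognormal(μ,σ) then ln T ~ Normal(μ,σ), so the p-quantile of ln T is μ + z_p·σ.
ln(1.8) = 0.5878 and ln(8.9) = 2.186; z_{0.5} = 0, z_{0.97} = 1.881.
σ = (2.186 − 0.5878)/(1.881 − (0)) = 0.850.
μ = 0.5878 − (0)·0.850 = 0.588.
E[T] = exp(μ + σ²/2) = exp(0.588 + 0.3611) = 2.58.

E[T] ≈ 2.58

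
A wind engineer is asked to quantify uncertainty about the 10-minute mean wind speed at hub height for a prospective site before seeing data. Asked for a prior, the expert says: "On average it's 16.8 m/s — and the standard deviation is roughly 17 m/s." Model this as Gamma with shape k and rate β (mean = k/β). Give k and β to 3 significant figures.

For Gamma(k, rate β): mean = k/β, variance = k/β², so CV = 1/√k.
CV = SD/mean = 17/16.8 = 1.012, hence k = 1/CV² = 0.977.
Then β = k/mean = 0.977/16.8 = 0.0581.

k ≈ 0.977, β ≈ 0.0581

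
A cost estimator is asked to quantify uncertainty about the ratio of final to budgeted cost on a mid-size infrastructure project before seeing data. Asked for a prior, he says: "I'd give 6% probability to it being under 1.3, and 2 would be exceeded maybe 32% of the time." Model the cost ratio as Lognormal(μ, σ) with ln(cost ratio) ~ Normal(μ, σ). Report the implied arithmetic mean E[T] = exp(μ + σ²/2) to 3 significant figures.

E[T] ≈ 1.85

If T ~ Lognormal(μ,σ) then ln T ~ Normal(μ,σ), so the p-quantile of ln T is μ + z_p·σ.
ln(1.3) = 0.2624 and ln(2) = 0.6931; z_{0.06} = -1.555, z_{0.68} = 0.4677.
σ = (0.6931 − 0.2624)/(0.4677 − (-1.555)) = 0.213.
μ = 0.2624 − (-1.555)·0.213 = 0.594.
E[T] = exp(μ + σ²/2) = exp(0.594 + 0.0227) = 1.85.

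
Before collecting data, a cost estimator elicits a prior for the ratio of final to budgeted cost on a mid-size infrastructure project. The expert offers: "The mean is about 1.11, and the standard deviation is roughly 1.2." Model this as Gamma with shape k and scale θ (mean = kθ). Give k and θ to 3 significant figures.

k ≈ 0.856, θ ≈ 1.3

For Gamma(k, scale θ): mean = kθ, variance = kθ², so CV = 1/√k.
CV = SD/mean = 1.2/1.11 = 1.081, hence k = 1/CV² = 0.856.
Then θ = mean/k = 1.11/0.856 = 1.3.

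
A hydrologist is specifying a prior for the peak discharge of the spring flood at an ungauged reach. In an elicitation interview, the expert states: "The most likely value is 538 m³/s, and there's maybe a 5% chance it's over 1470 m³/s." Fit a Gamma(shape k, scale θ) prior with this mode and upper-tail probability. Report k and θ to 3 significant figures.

Gamma(k,θ) with k>1 has mode (k−1)θ, so θ = 538/(k−1).
Need P(X < 1470) = 0.95 with θ tied to k this way. Start at k = 2, θ = 538: P(X<1470) ≈ 0.757.
Too low — raise k to concentrate. Iterating converges to k ≈ 3.66.
Then θ = 538/(3.66−1) ≈ 202.

k ≈ 3.66, θ ≈ 202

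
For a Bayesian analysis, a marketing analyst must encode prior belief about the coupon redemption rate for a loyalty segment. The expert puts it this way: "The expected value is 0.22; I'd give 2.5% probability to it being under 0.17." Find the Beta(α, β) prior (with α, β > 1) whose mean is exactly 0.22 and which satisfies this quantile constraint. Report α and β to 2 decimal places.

With mean 0.22 fixed, write α = 0.22s, β = 0.78s where s = α+β.
Need P(θ < 0.17) = 0.025 under Beta(0.22s, 0.78s). Normal approximation: (q−m)/√(m(1−m)/s) ≈ z_{0.025} = -1.96, so s ≈ 0.22·0.78·(-1.96)²/(0.17−0.22)² = 263.7.
At s = 263.7: P(θ<0.17) ≈ 0.020. Adjusting to match 0.025 gives s ≈ 240.10.
So α = 0.22·240.10 ≈ 52.82, β = 0.78·240.10 ≈ 187.27.

α ≈ 52.82, β ≈ 187.27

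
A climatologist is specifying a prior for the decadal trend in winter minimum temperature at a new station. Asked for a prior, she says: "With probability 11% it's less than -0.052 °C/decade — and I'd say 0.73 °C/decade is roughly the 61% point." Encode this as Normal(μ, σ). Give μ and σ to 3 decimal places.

μ = 0.585, σ = 0.519

For Normal(μ,σ), the p-quantile is μ + z_p·σ. Here z_{0.11} = -1.227, z_{0.61} = 0.2793.
So -0.052 = μ − 1.227σ and 0.73 = μ + 0.2793σ.
Subtracting: σ = (0.73 − -0.052)/(0.2793 − (-1.227)) = 0.519.
Then μ = -0.052 − (-1.227)·0.519 = 0.585.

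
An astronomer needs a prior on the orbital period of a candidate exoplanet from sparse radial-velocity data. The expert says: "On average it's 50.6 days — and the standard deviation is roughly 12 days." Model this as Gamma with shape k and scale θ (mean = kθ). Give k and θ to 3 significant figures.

For Gamma(k, scale θ): mean = kθ, variance = kθ², so CV = 1/√k.
CV = SD/mean = 12/50.6 = 0.2372, hence k = 1/CV² = 17.8.
Then θ = mean/k = 50.6/17.8 = 2.85.

k ≈ 17.8, θ ≈ 2.85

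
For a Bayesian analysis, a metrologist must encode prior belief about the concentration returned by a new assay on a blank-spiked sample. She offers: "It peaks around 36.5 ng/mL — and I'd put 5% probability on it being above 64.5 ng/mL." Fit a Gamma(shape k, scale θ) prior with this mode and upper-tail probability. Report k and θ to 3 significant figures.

k ≈ 9.6, θ ≈ 4.24

Gamma(k,θ) with k>1 has mode (k−1)θ, so θ = 36.5/(k−1).
Need P(X < 64.5) = 0.95 with θ tied to k this way. Start at k = 2, θ = 36.5: P(X<64.5) ≈ 0.527.
Too low — raise k to concentrate. Iterating converges to k ≈ 9.6.
Then θ = 36.5/(9.6−1) ≈ 4.24.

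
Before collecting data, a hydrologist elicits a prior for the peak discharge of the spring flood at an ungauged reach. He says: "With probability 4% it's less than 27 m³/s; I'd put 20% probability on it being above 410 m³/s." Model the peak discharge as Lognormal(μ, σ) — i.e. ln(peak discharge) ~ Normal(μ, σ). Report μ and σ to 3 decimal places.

If T ~ Lognormal(μ,σ) then ln T ~ Normal(μ,σ), so the p-quantile of ln T is μ + z_p·σ.
ln(27) = 3.296 and ln(410) = 6.016; z_{0.04} = -1.751, z_{0.8} = 0.8416.
σ = (6.016 − 3.296)/(0.8416 − (-1.751)) = 1.049.
μ = 3.296 − (-1.751)·1.049 = 5.133.

μ ≈ 5.133, σ ≈ 1.049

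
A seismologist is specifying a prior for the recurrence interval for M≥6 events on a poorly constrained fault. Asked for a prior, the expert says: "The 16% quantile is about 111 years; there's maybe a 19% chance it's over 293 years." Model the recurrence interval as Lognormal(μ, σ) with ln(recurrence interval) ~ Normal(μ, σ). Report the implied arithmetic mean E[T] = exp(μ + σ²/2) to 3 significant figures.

If T ~ Lognormal(μ,σ) then ln T ~ Normal(μ,σ), so the p-quantile of ln T is μ + z_p·σ.
ln(111) = 4.71 and ln(293) = 5.68; z_{0.16} = -0.9945, z_{0.81} = 0.8779.
σ = (5.68 − 4.71)/(0.8779 − (-0.9945)) = 0.518.
μ = 4.71 − (-0.9945)·0.518 = 5.225.
E[T] = exp(μ + σ²/2) = exp(5.225 + 0.1344) = 213 years.

E[T] ≈ 213 years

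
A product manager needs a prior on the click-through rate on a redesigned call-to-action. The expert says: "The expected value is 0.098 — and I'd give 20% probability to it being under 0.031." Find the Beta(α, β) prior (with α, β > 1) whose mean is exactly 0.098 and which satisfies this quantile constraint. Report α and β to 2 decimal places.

With mean 0.098 fixed, write α = 0.098s, β = 0.902s where s = α+β.
Need P(θ < 0.031) = 0.2 under Beta(0.098s, 0.902s). Normal approximation: (q−m)/√(m(1−m)/s) ≈ z_{0.2} = -0.842, so s ≈ 0.098·0.902·(-0.842)²/(0.031−0.098)² = 13.9.
At s = 13.9: P(θ<0.031) ≈ 0.189. Adjusting to match 0.2 gives s ≈ 13.16.
So α = 0.098·13.16 ≈ 1.29, β = 0.902·13.16 ≈ 11.87.

α ≈ 1.29, β ≈ 11.87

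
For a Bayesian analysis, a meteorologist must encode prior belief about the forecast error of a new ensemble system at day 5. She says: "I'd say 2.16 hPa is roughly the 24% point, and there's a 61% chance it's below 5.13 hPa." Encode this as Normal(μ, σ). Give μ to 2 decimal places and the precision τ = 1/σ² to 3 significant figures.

μ = 4.29, τ = 0.11

For Normal(μ,σ), the p-quantile is μ + z_p·σ. Here z_{0.24} = -0.7063, z_{0.61} = 0.2793.
So 2.16 = μ − 0.7063σ and 5.13 = μ + 0.2793σ.
Subtracting: σ = (5.13 − 2.16)/(0.2793 − (-0.7063)) = 3.01.
Then μ = 2.16 − (-0.7063)·3.01 = 4.29.
Precision τ = 1/σ² = 1/3.013² = 0.11.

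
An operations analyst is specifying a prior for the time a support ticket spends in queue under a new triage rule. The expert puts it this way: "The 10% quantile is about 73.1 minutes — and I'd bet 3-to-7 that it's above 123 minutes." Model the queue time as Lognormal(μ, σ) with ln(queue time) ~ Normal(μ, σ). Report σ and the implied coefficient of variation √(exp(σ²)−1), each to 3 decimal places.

If T ~ Lognormal(μ,σ) then ln T ~ Normal(μ,σ), so the p-quantile of ln T is μ + z_p·σ.
ln(73.1) = 4.292 and ln(123) = 4.812; z_{0.1} = -1.282, z_{0.7} = 0.5244.
σ = (4.812 − 4.292)/(0.5244 − (-1.282)) = 0.288.
μ = 4.292 − (-1.282)·0.288 = 4.661.
CV = √(exp(σ²)−1) = √(exp(0.0830)−1) = 0.294.

σ ≈ 0.288, CV ≈ 0.294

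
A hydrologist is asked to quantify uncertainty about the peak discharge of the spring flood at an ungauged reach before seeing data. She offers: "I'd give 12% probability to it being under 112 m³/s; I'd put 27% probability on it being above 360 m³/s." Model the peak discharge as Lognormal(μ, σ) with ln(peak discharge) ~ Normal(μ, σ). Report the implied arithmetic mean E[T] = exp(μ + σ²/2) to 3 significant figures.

If T ~ Lognormal(μ,σ) then ln T ~ Normal(μ,σ), so the p-quantile of ln T is μ + z_p·σ.
ln(112) = 4.718 and ln(360) = 5.886; z_{0.12} = -1.175, z_{0.73} = 0.6128.
σ = (5.886 − 4.718)/(0.6128 − (-1.175)) = 0.653.
μ = 4.718 − (-1.175)·0.653 = 5.486.
E[T] = exp(μ + σ²/2) = exp(5.486 + 0.2133) = 299 m³/s.

E[T] ≈ 299 m³/s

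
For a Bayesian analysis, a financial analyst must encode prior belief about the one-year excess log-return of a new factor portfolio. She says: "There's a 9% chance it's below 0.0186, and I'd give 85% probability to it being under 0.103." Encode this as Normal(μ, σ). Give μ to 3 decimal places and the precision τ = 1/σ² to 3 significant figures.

The p-quantile of Normal(μ,σ) is μ + z_p·σ, with z_{0.09} = -1.341 and z_{0.85} = 1.036.
Eliminate σ: μ = (z₂·x₁ − z₁·x₂)/(z₂ − z₁) = (1.036·0.0186 − (-1.341)·0.103)/2.377 = 0.066.
Then σ = (x₂ − x₁)/(z₂ − z₁) = (0.103 − 0.0186)/2.377 = 0.036.
Precision τ = 1/σ² = 1/0.0355² = 793.

μ = 0.066, τ = 793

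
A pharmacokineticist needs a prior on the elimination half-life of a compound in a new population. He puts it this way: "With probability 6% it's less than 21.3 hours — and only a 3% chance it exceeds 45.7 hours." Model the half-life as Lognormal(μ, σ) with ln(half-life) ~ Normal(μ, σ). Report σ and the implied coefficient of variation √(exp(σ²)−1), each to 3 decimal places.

If T ~ Lognormal(μ,σ) then ln T ~ Normal(μ,σ), so the p-quantile of ln T is μ + z_p·σ.
ln(21.3) = 3.059 and ln(45.7) = 3.822; z_{0.06} = -1.555, z_{0.97} = 1.881.
σ = (3.822 − 3.059)/(1.881 − (-1.555)) = 0.222.
μ = 3.059 − (-1.555)·0.222 = 3.404.
CV = √(exp(σ²)−1) = √(exp(0.0494)−1) = 0.225.

σ ≈ 0.222, CV ≈ 0.225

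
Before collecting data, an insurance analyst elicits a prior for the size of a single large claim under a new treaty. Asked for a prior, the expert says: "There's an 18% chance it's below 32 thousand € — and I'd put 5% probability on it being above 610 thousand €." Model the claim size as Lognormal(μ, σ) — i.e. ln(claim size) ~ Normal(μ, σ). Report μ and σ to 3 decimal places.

μ ≈ 4.520, σ ≈ 1.151

If T ~ Lognormal(μ,σ) then ln T ~ Normal(μ,σ), so the p-quantile of ln T is μ + z_p·σ.
ln(32) = 3.466 and ln(610) = 6.413; z_{0.18} = -0.9154, z_{0.95} = 1.645.
σ = (6.413 − 3.466)/(1.645 − (-0.9154)) = 1.151.
μ = 3.466 − (-0.9154)·1.151 = 4.520.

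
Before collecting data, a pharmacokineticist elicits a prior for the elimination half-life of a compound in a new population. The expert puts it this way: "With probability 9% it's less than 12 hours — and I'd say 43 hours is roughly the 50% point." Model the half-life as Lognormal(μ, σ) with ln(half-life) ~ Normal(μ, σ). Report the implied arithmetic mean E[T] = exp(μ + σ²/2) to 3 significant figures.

If T ~ Lognormal(μ,σ) then ln T ~ Normal(μ,σ), so the p-quantile of ln T is μ + z_p·σ.
ln(12) = 2.485 and ln(43) = 3.761; z_{0.09} = -1.341, z_{0.5} = 0.
σ = (3.761 − 2.485)/(0 − (-1.341)) = 0.952.
μ = 2.485 − (-1.341)·0.952 = 3.761.
E[T] = exp(μ + σ²/2) = exp(3.761 + 0.4531) = 67.6 hours.

E[T] ≈ 67.6 hours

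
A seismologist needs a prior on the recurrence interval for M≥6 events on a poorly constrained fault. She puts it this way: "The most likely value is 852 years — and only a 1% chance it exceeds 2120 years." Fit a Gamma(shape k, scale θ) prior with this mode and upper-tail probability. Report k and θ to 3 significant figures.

Gamma(k,θ) with k>1 has mode (k−1)θ, so θ = 852/(k−1).
Need P(X < 2120) = 0.99 with θ tied to k this way. Start at k = 2, θ = 852: P(X<2120) ≈ 0.710.
Too low — raise k to concentrate. Iterating converges to k ≈ 6.65.
Then θ = 852/(6.65−1) ≈ 151.

k ≈ 6.65, θ ≈ 151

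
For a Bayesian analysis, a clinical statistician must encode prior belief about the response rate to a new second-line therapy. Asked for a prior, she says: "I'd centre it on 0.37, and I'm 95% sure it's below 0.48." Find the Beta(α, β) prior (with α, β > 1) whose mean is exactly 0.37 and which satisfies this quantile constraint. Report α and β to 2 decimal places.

With mean 0.37 fixed, write α = 0.37s, β = 0.63s where s = α+β.
Need P(θ < 0.48) = 0.95 under Beta(0.37s, 0.63s). Normal approximation: (q−m)/√(m(1−m)/s) ≈ z_{0.95} = 1.64, so s ≈ 0.37·0.63·(1.64)²/(0.48−0.37)² = 52.1.
At s = 52.1: P(θ<0.48) ≈ 0.947. Adjusting to match 0.95 gives s ≈ 53.91.
So α = 0.37·53.91 ≈ 19.95, β = 0.63·53.91 ≈ 33.96.

α ≈ 19.95, β ≈ 33.96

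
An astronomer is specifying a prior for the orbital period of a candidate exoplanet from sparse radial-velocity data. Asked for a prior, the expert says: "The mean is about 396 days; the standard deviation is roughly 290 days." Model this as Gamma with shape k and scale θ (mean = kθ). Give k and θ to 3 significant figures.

k ≈ 1.86, θ ≈ 212

For Gamma(k, scale θ): mean = kθ, variance = kθ², so CV = 1/√k.
CV = SD/mean = 290/396 = 0.7323, hence k = 1/CV² = 1.86.
Then θ = mean/k = 396/1.86 = 212.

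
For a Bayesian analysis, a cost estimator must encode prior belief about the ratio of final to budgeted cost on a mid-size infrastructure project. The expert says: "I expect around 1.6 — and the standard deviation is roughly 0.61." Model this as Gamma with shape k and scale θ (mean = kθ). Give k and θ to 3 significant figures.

k ≈ 6.88, θ ≈ 0.233

For Gamma(k, scale θ): mean = kθ, variance = kθ², so CV = 1/√k.
CV = SD/mean = 0.61/1.6 = 0.3812, hence k = 1/CV² = 6.88.
Then θ = mean/k = 1.6/6.88 = 0.233.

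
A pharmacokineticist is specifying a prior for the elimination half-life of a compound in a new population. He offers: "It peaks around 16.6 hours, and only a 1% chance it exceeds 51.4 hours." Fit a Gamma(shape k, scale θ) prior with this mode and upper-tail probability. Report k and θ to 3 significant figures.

k ≈ 4.5, θ ≈ 4.75

Gamma(k,θ) with k>1 has mode (k−1)θ, so θ = 16.6/(k−1).
Need P(X < 51.4) = 0.99 with θ tied to k this way. Start at k = 2, θ = 16.6: P(X<51.4) ≈ 0.815.
Too low — raise k to concentrate. Iterating converges to k ≈ 4.5.
Then θ = 16.6/(4.5−1) ≈ 4.75.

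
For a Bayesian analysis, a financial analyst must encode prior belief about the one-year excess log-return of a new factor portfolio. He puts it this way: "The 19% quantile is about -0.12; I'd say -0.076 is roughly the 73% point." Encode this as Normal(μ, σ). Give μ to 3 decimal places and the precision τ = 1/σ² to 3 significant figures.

For Normal(μ,σ), the p-quantile is μ + z_p·σ. Here z_{0.19} = -0.8779, z_{0.73} = 0.6128.
So -0.12 = μ − 0.8779σ and -0.076 = μ + 0.6128σ.
Subtracting: σ = (-0.076 − -0.12)/(0.6128 − (-0.8779)) = 0.030.
Then μ = -0.12 − (-0.8779)·0.030 = -0.094.
Precision τ = 1/σ² = 1/0.02952² = 1150.

μ = -0.094, τ = 1150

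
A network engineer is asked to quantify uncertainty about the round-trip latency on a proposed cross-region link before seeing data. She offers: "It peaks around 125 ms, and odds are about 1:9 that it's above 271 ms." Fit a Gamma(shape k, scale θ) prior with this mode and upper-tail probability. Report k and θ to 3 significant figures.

Gamma(k,θ) with k>1 has mode (k−1)θ, so θ = 125/(k−1).
Need P(X < 271) = 0.9 with θ tied to k this way. Start at k = 2, θ = 125: P(X<271) ≈ 0.638.
Too low — raise k to concentrate. Iterating converges to k ≈ 4.21.
Then θ = 125/(4.21−1) ≈ 38.9.

k ≈ 4.21, θ ≈ 38.9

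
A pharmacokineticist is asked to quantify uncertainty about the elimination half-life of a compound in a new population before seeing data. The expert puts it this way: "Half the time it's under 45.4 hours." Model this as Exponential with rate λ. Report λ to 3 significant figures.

λ ≈ 0.0153

Exponential median = ln 2 / λ, so λ = ln 2 / 45.4 = 0.0153.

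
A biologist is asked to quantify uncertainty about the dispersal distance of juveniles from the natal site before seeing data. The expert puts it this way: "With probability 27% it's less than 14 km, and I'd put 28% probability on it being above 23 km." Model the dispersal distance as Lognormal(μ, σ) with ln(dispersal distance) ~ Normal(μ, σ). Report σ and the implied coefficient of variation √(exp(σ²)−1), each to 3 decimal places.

If T ~ Lognormal(μ,σ) then ln T ~ Normal(μ,σ), so the p-quantile of ln T is μ + z_p·σ.
ln(14) = 2.639 and ln(23) = 3.135; z_{0.27} = -0.6128, z_{0.72} = 0.5828.
σ = (3.135 − 2.639)/(0.5828 − (-0.6128)) = 0.415.
μ = 2.639 − (-0.6128)·0.415 = 2.893.
CV = √(exp(σ²)−1) = √(exp(0.1724)−1) = 0.434.

σ ≈ 0.415, CV ≈ 0.434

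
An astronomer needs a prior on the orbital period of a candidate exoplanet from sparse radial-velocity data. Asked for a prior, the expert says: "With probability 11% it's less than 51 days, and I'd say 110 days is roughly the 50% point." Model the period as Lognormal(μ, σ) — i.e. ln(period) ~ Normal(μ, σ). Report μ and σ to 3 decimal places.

μ ≈ 4.700, σ ≈ 0.627

If T ~ Lognormal(μ,σ) then ln T ~ Normal(μ,σ), so the p-quantile of ln T is μ + z_p·σ.
ln(51) = 3.932 and ln(110) = 4.7; z_{0.11} = -1.227, z_{0.5} = 0.
σ = (4.7 − 3.932)/(0 − (-1.227)) = 0.627.
μ = 3.932 − (-1.227)·0.627 = 4.700.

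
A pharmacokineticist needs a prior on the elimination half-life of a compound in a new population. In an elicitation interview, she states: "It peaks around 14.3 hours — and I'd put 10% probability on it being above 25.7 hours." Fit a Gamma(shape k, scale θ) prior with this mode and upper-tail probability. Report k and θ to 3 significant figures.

Gamma(k,θ) with k>1 has mode (k−1)θ, so θ = 14.3/(k−1).
Need P(X < 25.7) = 0.9 with θ tied to k this way. Start at k = 2, θ = 14.3: P(X<25.7) ≈ 0.536.
Too low — raise k to concentrate. Iterating converges to k ≈ 6.54.
Then θ = 14.3/(6.54−1) ≈ 2.58.

k ≈ 6.54, θ ≈ 2.58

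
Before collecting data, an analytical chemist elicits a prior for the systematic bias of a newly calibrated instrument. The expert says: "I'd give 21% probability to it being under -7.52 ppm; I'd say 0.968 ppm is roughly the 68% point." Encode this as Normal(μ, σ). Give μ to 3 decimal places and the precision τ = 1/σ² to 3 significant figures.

μ = -2.148, τ = 0.0225

For Normal(μ,σ), the p-quantile is μ + z_p·σ. Here z_{0.21} = -0.8064, z_{0.68} = 0.4677.
So -7.52 = μ − 0.8064σ and 0.968 = μ + 0.4677σ.
Subtracting: σ = (0.968 − -7.52)/(0.4677 − (-0.8064)) = 6.662.
Then μ = -7.52 − (-0.8064)·6.662 = -2.148.
Precision τ = 1/σ² = 1/6.662² = 0.0225.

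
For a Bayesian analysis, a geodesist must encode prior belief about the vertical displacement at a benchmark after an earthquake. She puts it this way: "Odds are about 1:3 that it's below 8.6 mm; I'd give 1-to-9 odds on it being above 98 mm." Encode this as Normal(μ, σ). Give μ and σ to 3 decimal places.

μ = 39.427, σ = 45.705

The p-quantile of Normal(μ,σ) is μ + z_p·σ, with z_{0.25} = -0.6745 and z_{0.9} = 1.282.
Eliminate σ: μ = (z₂·x₁ − z₁·x₂)/(z₂ − z₁) = (1.282·8.6 − (-0.6745)·98)/1.956 = 39.427.
Then σ = (x₂ − x₁)/(z₂ − z₁) = (98 − 8.6)/1.956 = 45.705.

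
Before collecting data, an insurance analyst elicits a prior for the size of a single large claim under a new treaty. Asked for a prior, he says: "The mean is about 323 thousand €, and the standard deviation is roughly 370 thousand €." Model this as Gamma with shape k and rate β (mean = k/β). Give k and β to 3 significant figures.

k ≈ 0.762, β ≈ 0.00236

For Gamma(k, rate β): mean = k/β, variance = k/β², so CV = 1/√k.
CV = SD/mean = 370/323 = 1.146, hence k = 1/CV² = 0.762.
Then β = k/mean = 0.762/323 = 0.00236.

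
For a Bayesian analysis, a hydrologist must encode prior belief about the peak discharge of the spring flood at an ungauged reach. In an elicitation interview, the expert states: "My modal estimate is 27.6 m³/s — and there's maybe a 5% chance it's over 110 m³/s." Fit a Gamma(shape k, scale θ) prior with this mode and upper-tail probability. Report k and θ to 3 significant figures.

Gamma(k,θ) with k>1 has mode (k−1)θ, so θ = 27.6/(k−1).
Need P(X < 110) = 0.95 with θ tied to k this way. Start at k = 2, θ = 27.6: P(X<110) ≈ 0.907.
Too low — raise k to concentrate. Iterating converges to k ≈ 2.32.
Then θ = 27.6/(2.32−1) ≈ 21.

k ≈ 2.32, θ ≈ 21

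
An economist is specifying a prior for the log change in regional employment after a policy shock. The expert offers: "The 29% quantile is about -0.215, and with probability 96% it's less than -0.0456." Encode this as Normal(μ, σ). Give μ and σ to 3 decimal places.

μ = -0.174, σ = 0.074

The p-quantile of Normal(μ,σ) is μ + z_p·σ, with z_{0.29} = -0.5534 and z_{0.96} = 1.751.
Eliminate σ: μ = (z₂·x₁ − z₁·x₂)/(z₂ − z₁) = (1.751·-0.215 − (-0.5534)·-0.0456)/2.304 = -0.174.
Then σ = (x₂ − x₁)/(z₂ − z₁) = (-0.0456 − -0.215)/2.304 = 0.074.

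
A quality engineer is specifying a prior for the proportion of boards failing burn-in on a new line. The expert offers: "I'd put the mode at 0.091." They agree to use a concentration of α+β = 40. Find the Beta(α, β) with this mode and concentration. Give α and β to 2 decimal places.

α = 4.46, β = 35.54

For α,β > 1 the Beta mode is (α−1)/(α+β−2). With α+β = 40, the mode is (α−1)/38.
Set (α−1)/38 = 0.091 → α = 1 + 0.091·38 = 4.46.
β = 40 − α = 35.54.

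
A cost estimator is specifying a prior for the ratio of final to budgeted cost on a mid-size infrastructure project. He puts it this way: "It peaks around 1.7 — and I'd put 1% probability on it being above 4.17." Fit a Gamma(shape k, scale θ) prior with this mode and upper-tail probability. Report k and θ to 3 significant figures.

k ≈ 6.85, θ ≈ 0.29

Gamma(k,θ) with k>1 has mode (k−1)θ, so θ = 1.7/(k−1).
Need P(X < 4.17) = 0.99 with θ tied to k this way. Start at k = 2, θ = 1.7: P(X<4.17) ≈ 0.703.
Too low — raise k to concentrate. Iterating converges to k ≈ 6.85.
Then θ = 1.7/(6.85−1) ≈ 0.29.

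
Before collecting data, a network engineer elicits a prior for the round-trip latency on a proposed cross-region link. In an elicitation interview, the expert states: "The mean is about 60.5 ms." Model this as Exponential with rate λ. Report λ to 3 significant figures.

Exponential mean = 1/λ, so λ = 1/60.5 = 0.0165.

λ ≈ 0.0165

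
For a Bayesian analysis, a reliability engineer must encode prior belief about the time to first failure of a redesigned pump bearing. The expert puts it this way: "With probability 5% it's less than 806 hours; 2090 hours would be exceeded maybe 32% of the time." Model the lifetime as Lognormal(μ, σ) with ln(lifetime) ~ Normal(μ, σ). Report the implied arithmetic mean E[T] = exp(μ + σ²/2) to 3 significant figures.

E[T] ≈ 1870 hours

If T ~ Lognormal(μ,σ) then ln T ~ Normal(μ,σ), so the p-quantile of ln T is μ + z_p·σ.
ln(806) = 6.692 and ln(2090) = 7.645; z_{0.05} = -1.645, z_{0.68} = 0.4677.
σ = (7.645 − 6.692)/(0.4677 − (-1.645)) = 0.451.
μ = 6.692 − (-1.645)·0.451 = 7.434.
E[T] = exp(μ + σ²/2) = exp(7.434 + 0.1017) = 1870 hours.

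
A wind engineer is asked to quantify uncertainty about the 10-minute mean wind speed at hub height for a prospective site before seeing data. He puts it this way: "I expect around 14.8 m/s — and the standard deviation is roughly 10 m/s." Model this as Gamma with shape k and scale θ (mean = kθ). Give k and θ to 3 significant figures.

For Gamma(k, scale θ): mean = kθ, variance = kθ², so CV = 1/√k.
CV = SD/mean = 10/14.8 = 0.6757, hence k = 1/CV² = 2.19.
Then θ = mean/k = 14.8/2.19 = 6.76.

k ≈ 2.19, θ ≈ 6.76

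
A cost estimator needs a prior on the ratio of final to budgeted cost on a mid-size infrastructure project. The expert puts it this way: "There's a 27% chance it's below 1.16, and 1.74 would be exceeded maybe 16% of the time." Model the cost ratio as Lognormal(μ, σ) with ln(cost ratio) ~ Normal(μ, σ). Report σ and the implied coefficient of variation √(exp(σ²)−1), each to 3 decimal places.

σ ≈ 0.252, CV ≈ 0.256

If T ~ Lognormal(μ,σ) then ln T ~ Normal(μ,σ), so the p-quantile of ln T is μ + z_p·σ.
ln(1.16) = 0.1484 and ln(1.74) = 0.5539; z_{0.27} = -0.6128, z_{0.84} = 0.9945.
σ = (0.5539 − 0.1484)/(0.9945 − (-0.6128)) = 0.252.
μ = 0.1484 − (-0.6128)·0.252 = 0.303.
CV = √(exp(σ²)−1) = √(exp(0.0636)−1) = 0.256.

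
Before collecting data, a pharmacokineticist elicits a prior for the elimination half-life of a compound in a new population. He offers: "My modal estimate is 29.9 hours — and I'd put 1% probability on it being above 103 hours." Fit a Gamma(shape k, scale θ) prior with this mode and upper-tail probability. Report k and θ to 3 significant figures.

k ≈ 3.84, θ ≈ 10.5

Gamma(k,θ) with k>1 has mode (k−1)θ, so θ = 29.9/(k−1).
Need P(X < 103) = 0.99 with θ tied to k this way. Start at k = 2, θ = 29.9: P(X<103) ≈ 0.858.
Too low — raise k to concentrate. Iterating converges to k ≈ 3.84.
Then θ = 29.9/(3.84−1) ≈ 10.5.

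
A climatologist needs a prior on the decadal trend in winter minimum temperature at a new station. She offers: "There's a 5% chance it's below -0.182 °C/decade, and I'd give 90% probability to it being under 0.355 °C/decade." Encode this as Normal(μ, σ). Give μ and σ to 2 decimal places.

The p-quantile of Normal(μ,σ) is μ + z_p·σ, with z_{0.05} = -1.645 and z_{0.9} = 1.282.
Eliminate σ: μ = (z₂·x₁ − z₁·x₂)/(z₂ − z₁) = (1.282·-0.182 − (-1.645)·0.355)/2.926 = 0.12.
Then σ = (x₂ − x₁)/(z₂ − z₁) = (0.355 − -0.182)/2.926 = 0.18.

μ = 0.12, σ = 0.18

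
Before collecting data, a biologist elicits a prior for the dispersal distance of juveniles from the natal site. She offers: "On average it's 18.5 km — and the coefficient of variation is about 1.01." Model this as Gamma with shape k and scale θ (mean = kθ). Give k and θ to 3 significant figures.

For Gamma(k, scale θ): mean = kθ, variance = kθ², so CV = 1/√k.
CV = 1.01, hence k = 1/CV² = 0.98.
Then θ = mean/k = 18.5/0.98 = 18.9.

k ≈ 0.98, θ ≈ 18.9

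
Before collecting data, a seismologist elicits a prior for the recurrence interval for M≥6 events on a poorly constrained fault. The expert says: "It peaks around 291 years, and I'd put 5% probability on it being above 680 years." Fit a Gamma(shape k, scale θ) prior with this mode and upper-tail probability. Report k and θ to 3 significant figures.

k ≈ 4.8, θ ≈ 76.6

Gamma(k,θ) with k>1 has mode (k−1)θ, so θ = 291/(k−1).
Need P(X < 680) = 0.95 with θ tied to k this way. Start at k = 2, θ = 291: P(X<680) ≈ 0.678.
Too low — raise k to concentrate. Iterating converges to k ≈ 4.8.
Then θ = 291/(4.8−1) ≈ 76.6.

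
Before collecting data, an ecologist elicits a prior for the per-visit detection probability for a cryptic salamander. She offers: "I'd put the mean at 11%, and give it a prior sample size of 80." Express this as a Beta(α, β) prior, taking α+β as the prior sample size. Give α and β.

Under the effective-sample-size interpretation, Beta(α, β) has prior mean α/(α+β) and prior sample size α+β.
So α+β = 80 and α/(α+β) = 0.11, giving α = 0.11·80 = 8.8 and β = 80 − 8.8 = 71.2.

α = 8.8, β = 71.2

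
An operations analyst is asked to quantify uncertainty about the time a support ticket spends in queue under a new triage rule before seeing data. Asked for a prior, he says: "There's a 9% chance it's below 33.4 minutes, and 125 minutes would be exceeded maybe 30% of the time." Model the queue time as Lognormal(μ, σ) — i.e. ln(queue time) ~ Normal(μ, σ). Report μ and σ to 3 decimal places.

μ ≈ 4.457, σ ≈ 0.708

If T ~ Lognormal(μ,σ) then ln T ~ Normal(μ,σ), so the p-quantile of ln T is μ + z_p·σ.
ln(33.4) = 3.509 and ln(125) = 4.828; z_{0.09} = -1.341, z_{0.7} = 0.5244.
σ = (4.828 − 3.509)/(0.5244 − (-1.341)) = 0.708.
μ = 3.509 − (-1.341)·0.708 = 4.457.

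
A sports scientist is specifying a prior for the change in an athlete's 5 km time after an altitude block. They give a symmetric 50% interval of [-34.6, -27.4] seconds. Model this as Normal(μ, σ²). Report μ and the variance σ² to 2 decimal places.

A symmetric 50% interval runs μ ± z·σ with z = 0.6745.
Half-width = 3.6, so σ = 3.6/0.6745 = 5.337 and σ² = 28.49.
μ is the interval midpoint, -31.00.

μ = -31.00, σ² = 28.49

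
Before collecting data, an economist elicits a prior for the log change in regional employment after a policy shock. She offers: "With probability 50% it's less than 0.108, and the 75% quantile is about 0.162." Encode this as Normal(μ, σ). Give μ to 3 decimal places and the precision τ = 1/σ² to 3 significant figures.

μ = 0.108, τ = 156

The p-quantile of Normal(μ,σ) is μ + z_p·σ, with z_{0.5} = 0 and z_{0.75} = 0.6745.
Eliminate σ: μ = (z₂·x₁ − z₁·x₂)/(z₂ − z₁) = (0.6745·0.108 − (0)·0.162)/0.6745 = 0.108.
Then σ = (x₂ − x₁)/(z₂ − z₁) = (0.162 − 0.108)/0.6745 = 0.080.
Precision τ = 1/σ² = 1/0.08006² = 156.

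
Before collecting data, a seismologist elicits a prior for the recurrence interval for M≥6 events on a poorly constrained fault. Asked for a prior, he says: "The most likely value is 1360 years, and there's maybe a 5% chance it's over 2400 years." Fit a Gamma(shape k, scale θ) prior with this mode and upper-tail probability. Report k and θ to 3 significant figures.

Gamma(k,θ) with k>1 has mode (k−1)θ, so θ = 1360/(k−1).
Need P(X < 2400) = 0.95 with θ tied to k this way. Start at k = 2, θ = 1360: P(X<2400) ≈ 0.527.
Too low — raise k to concentrate. Iterating converges to k ≈ 9.64.
Then θ = 1360/(9.64−1) ≈ 157.

k ≈ 9.64, θ ≈ 157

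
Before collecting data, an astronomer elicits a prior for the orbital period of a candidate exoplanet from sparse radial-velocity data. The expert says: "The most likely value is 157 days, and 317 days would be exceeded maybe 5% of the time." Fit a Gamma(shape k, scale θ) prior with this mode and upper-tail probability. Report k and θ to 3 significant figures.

Gamma(k,θ) with k>1 has mode (k−1)θ, so θ = 157/(k−1).
Need P(X < 317) = 0.95 with θ tied to k this way. Start at k = 2, θ = 157: P(X<317) ≈ 0.599.
Too low — raise k to concentrate. Iterating converges to k ≈ 6.61.
Then θ = 157/(6.61−1) ≈ 28.

k ≈ 6.61, θ ≈ 28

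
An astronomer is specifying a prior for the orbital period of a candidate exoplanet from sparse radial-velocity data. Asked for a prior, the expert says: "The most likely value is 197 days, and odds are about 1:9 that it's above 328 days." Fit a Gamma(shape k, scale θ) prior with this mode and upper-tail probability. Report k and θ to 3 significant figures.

Gamma(k,θ) with k>1 has mode (k−1)θ, so θ = 197/(k−1).
Need P(X < 328) = 0.9 with θ tied to k this way. Start at k = 2, θ = 197: P(X<328) ≈ 0.496.
Too low — raise k to concentrate. Iterating converges to k ≈ 8.27.
Then θ = 197/(8.27−1) ≈ 27.1.

k ≈ 8.27, θ ≈ 27.1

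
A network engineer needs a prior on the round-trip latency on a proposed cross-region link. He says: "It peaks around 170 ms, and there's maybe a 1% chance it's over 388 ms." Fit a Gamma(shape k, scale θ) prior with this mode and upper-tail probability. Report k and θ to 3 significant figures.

Gamma(k,θ) with k>1 has mode (k−1)θ, so θ = 170/(k−1).
Need P(X < 388) = 0.99 with θ tied to k this way. Start at k = 2, θ = 170: P(X<388) ≈ 0.665.
Too low — raise k to concentrate. Iterating converges to k ≈ 8.03.
Then θ = 170/(8.03−1) ≈ 24.2.

k ≈ 8.03, θ ≈ 24.2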